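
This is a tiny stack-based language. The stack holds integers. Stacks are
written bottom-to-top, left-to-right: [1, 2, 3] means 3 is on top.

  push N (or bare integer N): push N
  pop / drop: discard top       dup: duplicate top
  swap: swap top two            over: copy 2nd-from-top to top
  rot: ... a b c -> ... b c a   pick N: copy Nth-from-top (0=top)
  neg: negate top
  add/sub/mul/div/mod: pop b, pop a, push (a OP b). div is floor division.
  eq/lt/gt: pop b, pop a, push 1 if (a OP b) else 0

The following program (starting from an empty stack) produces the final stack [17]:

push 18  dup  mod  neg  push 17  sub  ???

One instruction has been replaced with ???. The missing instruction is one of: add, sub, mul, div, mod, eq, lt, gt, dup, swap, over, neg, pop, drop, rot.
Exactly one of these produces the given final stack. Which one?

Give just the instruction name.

Stack before ???: [-17]
Stack after ???:  [17]
The instruction that transforms [-17] -> [17] is: neg

Answer: neg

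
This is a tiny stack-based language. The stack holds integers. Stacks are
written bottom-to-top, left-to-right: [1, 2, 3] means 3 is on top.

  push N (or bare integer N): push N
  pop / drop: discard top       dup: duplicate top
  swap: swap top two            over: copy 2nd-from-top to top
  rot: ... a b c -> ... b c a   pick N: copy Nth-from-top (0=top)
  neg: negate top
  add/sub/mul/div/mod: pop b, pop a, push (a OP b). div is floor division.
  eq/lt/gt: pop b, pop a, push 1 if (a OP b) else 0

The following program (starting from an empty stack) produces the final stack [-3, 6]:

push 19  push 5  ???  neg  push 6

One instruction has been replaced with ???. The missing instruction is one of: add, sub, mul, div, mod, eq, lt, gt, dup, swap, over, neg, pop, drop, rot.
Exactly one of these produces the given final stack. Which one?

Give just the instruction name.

Answer: div

Derivation:
Stack before ???: [19, 5]
Stack after ???:  [3]
The instruction that transforms [19, 5] -> [3] is: div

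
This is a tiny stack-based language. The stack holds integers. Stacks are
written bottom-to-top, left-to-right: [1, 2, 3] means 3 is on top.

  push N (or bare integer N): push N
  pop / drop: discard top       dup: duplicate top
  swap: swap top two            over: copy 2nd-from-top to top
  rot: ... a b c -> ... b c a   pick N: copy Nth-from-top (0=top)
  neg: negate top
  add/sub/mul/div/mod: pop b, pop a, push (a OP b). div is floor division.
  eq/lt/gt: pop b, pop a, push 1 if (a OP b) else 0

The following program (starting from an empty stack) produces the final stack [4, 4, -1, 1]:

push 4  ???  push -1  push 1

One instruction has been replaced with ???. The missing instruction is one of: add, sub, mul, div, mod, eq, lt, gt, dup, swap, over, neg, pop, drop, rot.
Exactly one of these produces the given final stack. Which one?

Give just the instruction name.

Stack before ???: [4]
Stack after ???:  [4, 4]
The instruction that transforms [4] -> [4, 4] is: dup

Answer: dup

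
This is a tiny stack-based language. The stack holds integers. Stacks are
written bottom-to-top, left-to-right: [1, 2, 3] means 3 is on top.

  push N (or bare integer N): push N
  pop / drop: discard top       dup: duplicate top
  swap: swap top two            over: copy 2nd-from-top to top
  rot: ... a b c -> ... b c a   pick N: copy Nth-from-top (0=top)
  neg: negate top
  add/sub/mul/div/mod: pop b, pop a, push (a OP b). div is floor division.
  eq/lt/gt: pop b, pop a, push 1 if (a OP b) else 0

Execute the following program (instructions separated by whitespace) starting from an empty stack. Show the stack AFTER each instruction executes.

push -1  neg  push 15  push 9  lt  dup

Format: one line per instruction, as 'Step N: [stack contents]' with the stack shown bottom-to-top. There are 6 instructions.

Step 1: [-1]
Step 2: [1]
Step 3: [1, 15]
Step 4: [1, 15, 9]
Step 5: [1, 0]
Step 6: [1, 0, 0]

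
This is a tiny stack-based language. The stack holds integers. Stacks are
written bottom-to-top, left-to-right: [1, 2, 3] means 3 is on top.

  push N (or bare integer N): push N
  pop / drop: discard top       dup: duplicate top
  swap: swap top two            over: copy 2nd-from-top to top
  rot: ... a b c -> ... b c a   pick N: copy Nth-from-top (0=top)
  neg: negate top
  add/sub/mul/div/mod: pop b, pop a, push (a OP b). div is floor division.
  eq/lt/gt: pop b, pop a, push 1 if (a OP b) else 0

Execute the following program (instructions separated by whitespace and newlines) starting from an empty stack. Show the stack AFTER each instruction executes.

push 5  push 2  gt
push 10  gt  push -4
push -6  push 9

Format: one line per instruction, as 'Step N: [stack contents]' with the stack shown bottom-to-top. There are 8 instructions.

Step 1: [5]
Step 2: [5, 2]
Step 3: [1]
Step 4: [1, 10]
Step 5: [0]
Step 6: [0, -4]
Step 7: [0, -4, -6]
Step 8: [0, -4, -6, 9]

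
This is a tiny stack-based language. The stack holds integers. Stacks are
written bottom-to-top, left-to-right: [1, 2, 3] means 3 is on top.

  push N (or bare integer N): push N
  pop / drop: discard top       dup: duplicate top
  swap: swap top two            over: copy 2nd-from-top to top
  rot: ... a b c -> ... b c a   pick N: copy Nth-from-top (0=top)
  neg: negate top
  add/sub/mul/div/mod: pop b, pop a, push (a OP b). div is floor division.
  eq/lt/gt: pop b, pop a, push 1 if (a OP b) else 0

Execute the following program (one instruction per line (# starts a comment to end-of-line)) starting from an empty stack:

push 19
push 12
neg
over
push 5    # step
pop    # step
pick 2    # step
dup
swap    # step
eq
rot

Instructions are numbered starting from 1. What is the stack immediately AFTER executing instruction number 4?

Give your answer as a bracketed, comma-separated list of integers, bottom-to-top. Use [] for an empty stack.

Step 1 ('push 19'): [19]
Step 2 ('push 12'): [19, 12]
Step 3 ('neg'): [19, -12]
Step 4 ('over'): [19, -12, 19]

Answer: [19, -12, 19]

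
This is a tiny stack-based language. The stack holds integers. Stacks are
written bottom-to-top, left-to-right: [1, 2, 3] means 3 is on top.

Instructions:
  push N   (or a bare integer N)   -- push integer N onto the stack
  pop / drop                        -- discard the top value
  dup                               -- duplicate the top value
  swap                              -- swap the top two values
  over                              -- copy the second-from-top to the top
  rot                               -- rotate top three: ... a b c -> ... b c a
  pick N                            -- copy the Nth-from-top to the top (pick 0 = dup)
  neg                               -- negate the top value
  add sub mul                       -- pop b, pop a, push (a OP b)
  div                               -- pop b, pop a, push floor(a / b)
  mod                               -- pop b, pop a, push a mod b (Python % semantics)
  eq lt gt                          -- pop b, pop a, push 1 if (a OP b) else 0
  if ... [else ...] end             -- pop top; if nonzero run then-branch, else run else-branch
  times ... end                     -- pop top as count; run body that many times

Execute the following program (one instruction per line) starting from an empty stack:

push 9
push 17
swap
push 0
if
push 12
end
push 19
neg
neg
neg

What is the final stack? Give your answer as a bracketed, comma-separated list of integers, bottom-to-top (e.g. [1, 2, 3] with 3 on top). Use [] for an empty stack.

After 'push 9': [9]
After 'push 17': [9, 17]
After 'swap': [17, 9]
After 'push 0': [17, 9, 0]
After 'if': [17, 9]
After 'push 19': [17, 9, 19]
After 'neg': [17, 9, -19]
After 'neg': [17, 9, 19]
After 'neg': [17, 9, -19]

Answer: [17, 9, -19]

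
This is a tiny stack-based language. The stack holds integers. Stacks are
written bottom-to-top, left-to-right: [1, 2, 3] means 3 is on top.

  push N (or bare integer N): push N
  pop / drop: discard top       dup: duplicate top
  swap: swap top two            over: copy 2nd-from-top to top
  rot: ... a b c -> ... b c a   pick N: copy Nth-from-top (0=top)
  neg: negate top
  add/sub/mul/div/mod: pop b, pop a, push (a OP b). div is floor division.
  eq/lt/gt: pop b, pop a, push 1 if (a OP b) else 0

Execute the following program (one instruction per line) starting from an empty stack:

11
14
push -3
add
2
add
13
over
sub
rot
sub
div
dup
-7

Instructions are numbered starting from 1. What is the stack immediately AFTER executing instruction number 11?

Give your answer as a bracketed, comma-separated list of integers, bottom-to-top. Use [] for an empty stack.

Step 1 ('11'): [11]
Step 2 ('14'): [11, 14]
Step 3 ('push -3'): [11, 14, -3]
Step 4 ('add'): [11, 11]
Step 5 ('2'): [11, 11, 2]
Step 6 ('add'): [11, 13]
Step 7 ('13'): [11, 13, 13]
Step 8 ('over'): [11, 13, 13, 13]
Step 9 ('sub'): [11, 13, 0]
Step 10 ('rot'): [13, 0, 11]
Step 11 ('sub'): [13, -11]

Answer: [13, -11]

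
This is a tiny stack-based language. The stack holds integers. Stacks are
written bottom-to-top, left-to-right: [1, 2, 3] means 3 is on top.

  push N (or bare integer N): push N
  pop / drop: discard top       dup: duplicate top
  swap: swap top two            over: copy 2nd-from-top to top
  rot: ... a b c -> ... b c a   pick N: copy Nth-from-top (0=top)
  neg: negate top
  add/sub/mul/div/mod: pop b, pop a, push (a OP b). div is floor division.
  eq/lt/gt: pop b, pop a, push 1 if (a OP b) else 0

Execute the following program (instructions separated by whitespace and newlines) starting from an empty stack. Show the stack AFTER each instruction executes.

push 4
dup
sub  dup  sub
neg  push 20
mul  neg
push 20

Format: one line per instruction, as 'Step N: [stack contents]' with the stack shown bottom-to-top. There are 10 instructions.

Step 1: [4]
Step 2: [4, 4]
Step 3: [0]
Step 4: [0, 0]
Step 5: [0]
Step 6: [0]
Step 7: [0, 20]
Step 8: [0]
Step 9: [0]
Step 10: [0, 20]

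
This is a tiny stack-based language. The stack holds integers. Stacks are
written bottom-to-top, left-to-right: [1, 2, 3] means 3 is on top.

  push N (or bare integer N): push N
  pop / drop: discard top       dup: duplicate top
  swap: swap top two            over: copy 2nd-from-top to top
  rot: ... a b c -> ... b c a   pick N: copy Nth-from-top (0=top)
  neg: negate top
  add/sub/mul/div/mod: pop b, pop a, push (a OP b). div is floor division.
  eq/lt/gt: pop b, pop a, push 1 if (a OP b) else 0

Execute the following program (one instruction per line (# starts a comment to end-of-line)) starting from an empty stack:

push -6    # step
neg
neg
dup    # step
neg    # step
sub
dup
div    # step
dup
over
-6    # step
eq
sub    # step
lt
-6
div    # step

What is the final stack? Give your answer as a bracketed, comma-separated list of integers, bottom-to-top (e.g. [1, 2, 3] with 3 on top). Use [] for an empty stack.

Answer: [0]

Derivation:
After 'push -6': [-6]
After 'neg': [6]
After 'neg': [-6]
After 'dup': [-6, -6]
After 'neg': [-6, 6]
After 'sub': [-12]
After 'dup': [-12, -12]
After 'div': [1]
After 'dup': [1, 1]
After 'over': [1, 1, 1]
After 'push -6': [1, 1, 1, -6]
After 'eq': [1, 1, 0]
After 'sub': [1, 1]
After 'lt': [0]
After 'push -6': [0, -6]
After 'div': [0]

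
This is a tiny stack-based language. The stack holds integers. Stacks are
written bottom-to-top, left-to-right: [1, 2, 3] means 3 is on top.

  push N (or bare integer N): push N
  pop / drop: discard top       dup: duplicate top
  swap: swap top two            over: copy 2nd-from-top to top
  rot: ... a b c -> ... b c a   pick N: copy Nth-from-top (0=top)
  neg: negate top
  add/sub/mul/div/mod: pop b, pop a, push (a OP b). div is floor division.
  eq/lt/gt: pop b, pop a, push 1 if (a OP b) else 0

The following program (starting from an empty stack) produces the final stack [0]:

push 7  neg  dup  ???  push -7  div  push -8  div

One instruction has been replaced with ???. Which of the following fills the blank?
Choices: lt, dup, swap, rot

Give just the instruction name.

Answer: lt

Derivation:
Stack before ???: [-7, -7]
Stack after ???:  [0]
Checking each choice:
  lt: MATCH
  dup: produces [-7, -7, -1]
  swap: produces [-7, -1]
  rot: stack underflow (need 3, have 2)


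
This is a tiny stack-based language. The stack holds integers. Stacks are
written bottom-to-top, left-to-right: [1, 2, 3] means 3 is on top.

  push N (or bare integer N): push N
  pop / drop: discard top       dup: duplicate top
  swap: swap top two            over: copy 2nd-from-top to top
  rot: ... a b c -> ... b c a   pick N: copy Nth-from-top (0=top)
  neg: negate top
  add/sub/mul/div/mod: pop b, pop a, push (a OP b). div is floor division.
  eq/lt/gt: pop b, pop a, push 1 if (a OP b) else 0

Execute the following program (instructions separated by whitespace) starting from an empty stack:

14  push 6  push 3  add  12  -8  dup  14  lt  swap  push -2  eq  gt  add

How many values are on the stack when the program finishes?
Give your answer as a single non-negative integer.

After 'push 14': stack = [14] (depth 1)
After 'push 6': stack = [14, 6] (depth 2)
After 'push 3': stack = [14, 6, 3] (depth 3)
After 'add': stack = [14, 9] (depth 2)
After 'push 12': stack = [14, 9, 12] (depth 3)
After 'push -8': stack = [14, 9, 12, -8] (depth 4)
After 'dup': stack = [14, 9, 12, -8, -8] (depth 5)
After 'push 14': stack = [14, 9, 12, -8, -8, 14] (depth 6)
After 'lt': stack = [14, 9, 12, -8, 1] (depth 5)
After 'swap': stack = [14, 9, 12, 1, -8] (depth 5)
After 'push -2': stack = [14, 9, 12, 1, -8, -2] (depth 6)
After 'eq': stack = [14, 9, 12, 1, 0] (depth 5)
After 'gt': stack = [14, 9, 12, 1] (depth 4)
After 'add': stack = [14, 9, 13] (depth 3)

Answer: 3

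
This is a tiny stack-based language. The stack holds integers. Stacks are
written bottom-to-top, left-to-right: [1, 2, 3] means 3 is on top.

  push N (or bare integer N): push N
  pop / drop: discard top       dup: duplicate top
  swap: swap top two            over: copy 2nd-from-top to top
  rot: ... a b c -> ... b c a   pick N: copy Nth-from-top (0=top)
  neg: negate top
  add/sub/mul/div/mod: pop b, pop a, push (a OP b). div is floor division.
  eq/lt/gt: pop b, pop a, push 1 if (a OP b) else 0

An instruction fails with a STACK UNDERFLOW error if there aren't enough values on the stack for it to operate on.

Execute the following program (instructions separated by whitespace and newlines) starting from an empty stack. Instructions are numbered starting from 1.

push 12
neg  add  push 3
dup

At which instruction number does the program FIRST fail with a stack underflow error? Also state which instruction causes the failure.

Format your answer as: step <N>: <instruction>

Step 1 ('push 12'): stack = [12], depth = 1
Step 2 ('neg'): stack = [-12], depth = 1
Step 3 ('add'): needs 2 value(s) but depth is 1 — STACK UNDERFLOW

Answer: step 3: add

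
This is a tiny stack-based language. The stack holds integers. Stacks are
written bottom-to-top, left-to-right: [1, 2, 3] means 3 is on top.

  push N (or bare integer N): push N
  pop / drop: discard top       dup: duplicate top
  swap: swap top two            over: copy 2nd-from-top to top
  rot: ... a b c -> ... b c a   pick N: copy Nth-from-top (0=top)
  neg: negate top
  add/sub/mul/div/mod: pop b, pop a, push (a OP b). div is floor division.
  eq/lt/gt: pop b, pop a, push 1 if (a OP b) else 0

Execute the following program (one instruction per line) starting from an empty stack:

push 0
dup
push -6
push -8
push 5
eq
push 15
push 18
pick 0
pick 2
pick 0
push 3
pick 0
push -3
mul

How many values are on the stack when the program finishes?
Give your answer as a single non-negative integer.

Answer: 11

Derivation:
After 'push 0': stack = [0] (depth 1)
After 'dup': stack = [0, 0] (depth 2)
After 'push -6': stack = [0, 0, -6] (depth 3)
After 'push -8': stack = [0, 0, -6, -8] (depth 4)
After 'push 5': stack = [0, 0, -6, -8, 5] (depth 5)
After 'eq': stack = [0, 0, -6, 0] (depth 4)
After 'push 15': stack = [0, 0, -6, 0, 15] (depth 5)
After 'push 18': stack = [0, 0, -6, 0, 15, 18] (depth 6)
After 'pick 0': stack = [0, 0, -6, 0, 15, 18, 18] (depth 7)
After 'pick 2': stack = [0, 0, -6, 0, 15, 18, 18, 15] (depth 8)
After 'pick 0': stack = [0, 0, -6, 0, 15, 18, 18, 15, 15] (depth 9)
After 'push 3': stack = [0, 0, -6, 0, 15, 18, 18, 15, 15, 3] (depth 10)
After 'pick 0': stack = [0, 0, -6, 0, 15, 18, 18, 15, 15, 3, 3] (depth 11)
After 'push -3': stack = [0, 0, -6, 0, 15, 18, 18, 15, 15, 3, 3, -3] (depth 12)
After 'mul': stack = [0, 0, -6, 0, 15, 18, 18, 15, 15, 3, -9] (depth 11)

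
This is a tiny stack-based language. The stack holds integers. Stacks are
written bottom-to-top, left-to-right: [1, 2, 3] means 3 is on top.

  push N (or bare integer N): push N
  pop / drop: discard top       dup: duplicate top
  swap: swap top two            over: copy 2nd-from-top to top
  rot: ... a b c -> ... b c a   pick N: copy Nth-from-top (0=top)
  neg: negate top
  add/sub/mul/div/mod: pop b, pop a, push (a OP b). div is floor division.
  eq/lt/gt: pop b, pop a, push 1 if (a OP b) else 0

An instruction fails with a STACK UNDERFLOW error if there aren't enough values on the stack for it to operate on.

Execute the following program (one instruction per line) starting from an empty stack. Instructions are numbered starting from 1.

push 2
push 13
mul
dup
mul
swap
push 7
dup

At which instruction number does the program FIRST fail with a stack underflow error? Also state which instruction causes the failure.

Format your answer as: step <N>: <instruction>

Answer: step 6: swap

Derivation:
Step 1 ('push 2'): stack = [2], depth = 1
Step 2 ('push 13'): stack = [2, 13], depth = 2
Step 3 ('mul'): stack = [26], depth = 1
Step 4 ('dup'): stack = [26, 26], depth = 2
Step 5 ('mul'): stack = [676], depth = 1
Step 6 ('swap'): needs 2 value(s) but depth is 1 — STACK UNDERFLOW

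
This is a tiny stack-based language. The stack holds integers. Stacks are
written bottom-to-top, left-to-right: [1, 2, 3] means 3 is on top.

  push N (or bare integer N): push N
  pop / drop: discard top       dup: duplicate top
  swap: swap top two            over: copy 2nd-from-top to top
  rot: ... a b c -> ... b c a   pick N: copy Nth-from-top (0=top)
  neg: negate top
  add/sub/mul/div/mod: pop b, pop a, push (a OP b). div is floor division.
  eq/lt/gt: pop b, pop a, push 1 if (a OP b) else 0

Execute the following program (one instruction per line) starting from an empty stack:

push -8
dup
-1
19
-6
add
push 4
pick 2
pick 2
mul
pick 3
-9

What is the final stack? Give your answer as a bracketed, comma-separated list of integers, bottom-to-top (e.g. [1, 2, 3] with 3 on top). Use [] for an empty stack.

After 'push -8': [-8]
After 'dup': [-8, -8]
After 'push -1': [-8, -8, -1]
After 'push 19': [-8, -8, -1, 19]
After 'push -6': [-8, -8, -1, 19, -6]
After 'add': [-8, -8, -1, 13]
After 'push 4': [-8, -8, -1, 13, 4]
After 'pick 2': [-8, -8, -1, 13, 4, -1]
After 'pick 2': [-8, -8, -1, 13, 4, -1, 13]
After 'mul': [-8, -8, -1, 13, 4, -13]
After 'pick 3': [-8, -8, -1, 13, 4, -13, -1]
After 'push -9': [-8, -8, -1, 13, 4, -13, -1, -9]

Answer: [-8, -8, -1, 13, 4, -13, -1, -9]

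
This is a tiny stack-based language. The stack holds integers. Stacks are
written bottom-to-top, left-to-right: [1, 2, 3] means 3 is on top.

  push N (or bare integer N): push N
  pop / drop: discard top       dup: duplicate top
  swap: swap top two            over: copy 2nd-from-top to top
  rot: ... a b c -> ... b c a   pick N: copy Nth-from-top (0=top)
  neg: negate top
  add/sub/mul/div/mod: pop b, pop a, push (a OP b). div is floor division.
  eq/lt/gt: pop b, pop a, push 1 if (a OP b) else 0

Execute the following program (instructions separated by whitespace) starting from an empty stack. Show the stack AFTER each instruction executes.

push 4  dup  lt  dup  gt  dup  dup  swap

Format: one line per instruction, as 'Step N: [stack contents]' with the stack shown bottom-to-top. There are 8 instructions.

Step 1: [4]
Step 2: [4, 4]
Step 3: [0]
Step 4: [0, 0]
Step 5: [0]
Step 6: [0, 0]
Step 7: [0, 0, 0]
Step 8: [0, 0, 0]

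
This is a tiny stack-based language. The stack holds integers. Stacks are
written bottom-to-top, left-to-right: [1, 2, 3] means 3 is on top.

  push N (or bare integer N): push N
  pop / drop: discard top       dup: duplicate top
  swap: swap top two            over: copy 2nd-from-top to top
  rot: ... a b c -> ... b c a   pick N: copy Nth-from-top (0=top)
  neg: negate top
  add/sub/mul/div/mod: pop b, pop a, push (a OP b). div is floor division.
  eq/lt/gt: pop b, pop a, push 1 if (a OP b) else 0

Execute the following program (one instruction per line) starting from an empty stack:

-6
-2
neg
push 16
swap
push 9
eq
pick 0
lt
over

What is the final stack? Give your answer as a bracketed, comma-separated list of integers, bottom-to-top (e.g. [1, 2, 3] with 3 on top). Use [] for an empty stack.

After 'push -6': [-6]
After 'push -2': [-6, -2]
After 'neg': [-6, 2]
After 'push 16': [-6, 2, 16]
After 'swap': [-6, 16, 2]
After 'push 9': [-6, 16, 2, 9]
After 'eq': [-6, 16, 0]
After 'pick 0': [-6, 16, 0, 0]
After 'lt': [-6, 16, 0]
After 'over': [-6, 16, 0, 16]

Answer: [-6, 16, 0, 16]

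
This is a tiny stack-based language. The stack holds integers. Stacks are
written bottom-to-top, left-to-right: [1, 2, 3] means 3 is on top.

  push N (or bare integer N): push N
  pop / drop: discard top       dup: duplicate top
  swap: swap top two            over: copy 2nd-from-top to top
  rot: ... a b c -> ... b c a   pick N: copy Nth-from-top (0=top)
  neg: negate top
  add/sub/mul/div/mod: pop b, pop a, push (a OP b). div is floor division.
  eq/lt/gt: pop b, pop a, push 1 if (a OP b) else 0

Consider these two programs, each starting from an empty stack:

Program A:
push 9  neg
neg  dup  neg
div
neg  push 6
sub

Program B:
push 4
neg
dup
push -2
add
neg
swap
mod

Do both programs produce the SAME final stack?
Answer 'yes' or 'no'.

Program A trace:
  After 'push 9': [9]
  After 'neg': [-9]
  After 'neg': [9]
  After 'dup': [9, 9]
  After 'neg': [9, -9]
  After 'div': [-1]
  After 'neg': [1]
  After 'push 6': [1, 6]
  After 'sub': [-5]
Program A final stack: [-5]

Program B trace:
  After 'push 4': [4]
  After 'neg': [-4]
  After 'dup': [-4, -4]
  After 'push -2': [-4, -4, -2]
  After 'add': [-4, -6]
  After 'neg': [-4, 6]
  After 'swap': [6, -4]
  After 'mod': [-2]
Program B final stack: [-2]
Same: no

Answer: no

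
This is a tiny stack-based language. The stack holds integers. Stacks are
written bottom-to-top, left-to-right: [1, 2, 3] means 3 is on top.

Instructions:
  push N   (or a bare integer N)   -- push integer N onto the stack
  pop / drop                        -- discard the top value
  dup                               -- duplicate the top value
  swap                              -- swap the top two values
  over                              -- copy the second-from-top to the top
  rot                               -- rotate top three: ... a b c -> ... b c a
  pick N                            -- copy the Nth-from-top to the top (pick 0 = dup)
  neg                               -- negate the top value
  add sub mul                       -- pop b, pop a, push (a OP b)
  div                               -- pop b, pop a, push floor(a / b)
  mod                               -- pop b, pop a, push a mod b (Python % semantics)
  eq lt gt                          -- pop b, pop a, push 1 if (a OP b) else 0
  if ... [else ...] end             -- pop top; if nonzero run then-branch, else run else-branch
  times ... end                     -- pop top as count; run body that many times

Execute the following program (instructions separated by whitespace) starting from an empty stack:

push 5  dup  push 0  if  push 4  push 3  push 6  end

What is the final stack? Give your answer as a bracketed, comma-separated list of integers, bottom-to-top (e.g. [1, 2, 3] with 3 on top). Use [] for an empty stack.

After 'push 5': [5]
After 'dup': [5, 5]
After 'push 0': [5, 5, 0]
After 'if': [5, 5]

Answer: [5, 5]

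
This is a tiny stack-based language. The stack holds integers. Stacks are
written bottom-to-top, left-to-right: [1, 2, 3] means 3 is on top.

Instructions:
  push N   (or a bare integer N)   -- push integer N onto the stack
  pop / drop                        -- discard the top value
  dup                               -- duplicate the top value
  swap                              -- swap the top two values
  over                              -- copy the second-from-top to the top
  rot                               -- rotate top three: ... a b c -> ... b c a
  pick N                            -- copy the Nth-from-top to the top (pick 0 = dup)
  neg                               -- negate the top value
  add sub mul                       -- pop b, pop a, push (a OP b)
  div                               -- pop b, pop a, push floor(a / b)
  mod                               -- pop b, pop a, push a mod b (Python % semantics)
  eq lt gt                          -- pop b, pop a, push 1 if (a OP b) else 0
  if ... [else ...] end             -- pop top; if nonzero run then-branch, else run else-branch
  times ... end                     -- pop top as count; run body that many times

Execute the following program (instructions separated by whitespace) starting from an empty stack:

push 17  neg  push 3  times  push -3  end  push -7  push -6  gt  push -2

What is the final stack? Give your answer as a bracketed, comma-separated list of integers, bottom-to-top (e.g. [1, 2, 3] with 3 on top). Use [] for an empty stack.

After 'push 17': [17]
After 'neg': [-17]
After 'push 3': [-17, 3]
After 'times': [-17]
After 'push -3': [-17, -3]
After 'push -3': [-17, -3, -3]
After 'push -3': [-17, -3, -3, -3]
After 'push -7': [-17, -3, -3, -3, -7]
After 'push -6': [-17, -3, -3, -3, -7, -6]
After 'gt': [-17, -3, -3, -3, 0]
After 'push -2': [-17, -3, -3, -3, 0, -2]

Answer: [-17, -3, -3, -3, 0, -2]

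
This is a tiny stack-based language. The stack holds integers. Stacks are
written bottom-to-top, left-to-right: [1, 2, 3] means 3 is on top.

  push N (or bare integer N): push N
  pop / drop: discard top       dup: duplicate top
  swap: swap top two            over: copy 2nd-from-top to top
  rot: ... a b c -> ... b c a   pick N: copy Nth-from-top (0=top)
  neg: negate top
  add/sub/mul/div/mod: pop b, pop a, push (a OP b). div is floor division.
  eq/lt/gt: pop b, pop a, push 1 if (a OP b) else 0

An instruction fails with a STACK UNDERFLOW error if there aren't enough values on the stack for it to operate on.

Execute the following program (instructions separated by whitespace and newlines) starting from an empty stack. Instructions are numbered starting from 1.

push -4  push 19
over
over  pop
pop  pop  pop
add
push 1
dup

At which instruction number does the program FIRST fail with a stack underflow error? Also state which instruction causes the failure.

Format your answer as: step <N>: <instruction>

Step 1 ('push -4'): stack = [-4], depth = 1
Step 2 ('push 19'): stack = [-4, 19], depth = 2
Step 3 ('over'): stack = [-4, 19, -4], depth = 3
Step 4 ('over'): stack = [-4, 19, -4, 19], depth = 4
Step 5 ('pop'): stack = [-4, 19, -4], depth = 3
Step 6 ('pop'): stack = [-4, 19], depth = 2
Step 7 ('pop'): stack = [-4], depth = 1
Step 8 ('pop'): stack = [], depth = 0
Step 9 ('add'): needs 2 value(s) but depth is 0 — STACK UNDERFLOW

Answer: step 9: add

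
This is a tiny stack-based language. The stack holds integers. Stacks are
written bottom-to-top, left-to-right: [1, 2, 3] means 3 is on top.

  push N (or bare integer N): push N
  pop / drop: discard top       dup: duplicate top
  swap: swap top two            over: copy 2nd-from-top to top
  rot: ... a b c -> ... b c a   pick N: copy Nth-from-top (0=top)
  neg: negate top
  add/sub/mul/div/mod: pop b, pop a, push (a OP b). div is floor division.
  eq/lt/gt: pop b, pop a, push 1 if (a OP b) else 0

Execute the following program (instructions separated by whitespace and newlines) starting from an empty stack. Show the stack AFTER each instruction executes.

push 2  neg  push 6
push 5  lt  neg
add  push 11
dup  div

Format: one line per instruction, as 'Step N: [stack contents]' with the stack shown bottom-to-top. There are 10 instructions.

Step 1: [2]
Step 2: [-2]
Step 3: [-2, 6]
Step 4: [-2, 6, 5]
Step 5: [-2, 0]
Step 6: [-2, 0]
Step 7: [-2]
Step 8: [-2, 11]
Step 9: [-2, 11, 11]
Step 10: [-2, 1]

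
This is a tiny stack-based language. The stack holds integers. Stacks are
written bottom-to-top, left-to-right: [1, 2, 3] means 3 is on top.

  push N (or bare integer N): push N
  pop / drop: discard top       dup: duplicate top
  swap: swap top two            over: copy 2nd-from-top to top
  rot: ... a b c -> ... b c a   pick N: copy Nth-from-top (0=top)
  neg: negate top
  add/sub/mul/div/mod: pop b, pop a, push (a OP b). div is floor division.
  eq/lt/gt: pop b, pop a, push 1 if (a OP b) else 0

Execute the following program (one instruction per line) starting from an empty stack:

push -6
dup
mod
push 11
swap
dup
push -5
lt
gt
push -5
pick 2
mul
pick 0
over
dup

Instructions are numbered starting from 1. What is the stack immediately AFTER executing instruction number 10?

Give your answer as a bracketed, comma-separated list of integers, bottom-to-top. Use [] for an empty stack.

Step 1 ('push -6'): [-6]
Step 2 ('dup'): [-6, -6]
Step 3 ('mod'): [0]
Step 4 ('push 11'): [0, 11]
Step 5 ('swap'): [11, 0]
Step 6 ('dup'): [11, 0, 0]
Step 7 ('push -5'): [11, 0, 0, -5]
Step 8 ('lt'): [11, 0, 0]
Step 9 ('gt'): [11, 0]
Step 10 ('push -5'): [11, 0, -5]

Answer: [11, 0, -5]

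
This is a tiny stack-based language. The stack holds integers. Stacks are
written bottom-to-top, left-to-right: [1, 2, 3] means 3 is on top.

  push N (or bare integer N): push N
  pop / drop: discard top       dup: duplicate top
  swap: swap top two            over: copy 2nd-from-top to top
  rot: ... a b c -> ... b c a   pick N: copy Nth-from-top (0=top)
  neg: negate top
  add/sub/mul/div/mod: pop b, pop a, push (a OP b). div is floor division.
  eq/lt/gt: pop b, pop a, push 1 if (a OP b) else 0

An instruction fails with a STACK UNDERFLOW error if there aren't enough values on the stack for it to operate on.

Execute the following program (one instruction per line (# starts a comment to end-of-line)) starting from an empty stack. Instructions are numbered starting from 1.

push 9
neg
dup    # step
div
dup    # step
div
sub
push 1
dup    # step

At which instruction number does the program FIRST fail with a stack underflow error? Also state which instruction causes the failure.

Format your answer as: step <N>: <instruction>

Step 1 ('push 9'): stack = [9], depth = 1
Step 2 ('neg'): stack = [-9], depth = 1
Step 3 ('dup'): stack = [-9, -9], depth = 2
Step 4 ('div'): stack = [1], depth = 1
Step 5 ('dup'): stack = [1, 1], depth = 2
Step 6 ('div'): stack = [1], depth = 1
Step 7 ('sub'): needs 2 value(s) but depth is 1 — STACK UNDERFLOW

Answer: step 7: sub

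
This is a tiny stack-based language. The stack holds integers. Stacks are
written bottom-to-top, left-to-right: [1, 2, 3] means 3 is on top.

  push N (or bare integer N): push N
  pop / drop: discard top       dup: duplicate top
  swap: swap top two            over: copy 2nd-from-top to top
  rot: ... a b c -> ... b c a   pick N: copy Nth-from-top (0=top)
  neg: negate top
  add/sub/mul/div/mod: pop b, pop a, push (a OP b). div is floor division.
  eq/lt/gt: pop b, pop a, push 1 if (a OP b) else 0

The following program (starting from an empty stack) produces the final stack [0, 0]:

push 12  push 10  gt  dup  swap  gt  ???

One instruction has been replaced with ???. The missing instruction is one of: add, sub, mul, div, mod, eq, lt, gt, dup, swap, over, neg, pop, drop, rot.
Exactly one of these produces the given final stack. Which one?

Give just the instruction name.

Answer: dup

Derivation:
Stack before ???: [0]
Stack after ???:  [0, 0]
The instruction that transforms [0] -> [0, 0] is: dup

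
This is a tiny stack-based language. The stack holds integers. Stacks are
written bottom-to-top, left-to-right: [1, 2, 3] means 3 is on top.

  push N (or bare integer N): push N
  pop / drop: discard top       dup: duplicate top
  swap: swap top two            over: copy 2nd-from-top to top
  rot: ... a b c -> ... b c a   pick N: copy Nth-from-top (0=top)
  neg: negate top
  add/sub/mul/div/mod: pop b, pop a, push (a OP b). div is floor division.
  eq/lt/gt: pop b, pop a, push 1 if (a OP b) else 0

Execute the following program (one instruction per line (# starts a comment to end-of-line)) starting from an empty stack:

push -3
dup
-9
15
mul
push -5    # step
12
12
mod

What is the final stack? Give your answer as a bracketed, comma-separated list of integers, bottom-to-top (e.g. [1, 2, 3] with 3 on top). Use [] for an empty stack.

After 'push -3': [-3]
After 'dup': [-3, -3]
After 'push -9': [-3, -3, -9]
After 'push 15': [-3, -3, -9, 15]
After 'mul': [-3, -3, -135]
After 'push -5': [-3, -3, -135, -5]
After 'push 12': [-3, -3, -135, -5, 12]
After 'push 12': [-3, -3, -135, -5, 12, 12]
After 'mod': [-3, -3, -135, -5, 0]

Answer: [-3, -3, -135, -5, 0]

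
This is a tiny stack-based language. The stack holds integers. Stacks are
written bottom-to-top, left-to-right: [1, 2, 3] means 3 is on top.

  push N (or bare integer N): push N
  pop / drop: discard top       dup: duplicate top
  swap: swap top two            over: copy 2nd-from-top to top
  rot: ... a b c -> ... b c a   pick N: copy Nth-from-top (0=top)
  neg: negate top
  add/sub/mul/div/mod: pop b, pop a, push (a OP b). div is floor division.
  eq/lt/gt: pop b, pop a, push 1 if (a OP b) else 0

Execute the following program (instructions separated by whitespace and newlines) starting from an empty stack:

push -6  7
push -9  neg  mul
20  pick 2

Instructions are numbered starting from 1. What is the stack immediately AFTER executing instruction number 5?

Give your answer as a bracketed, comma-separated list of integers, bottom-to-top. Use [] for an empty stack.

Answer: [-6, 63]

Derivation:
Step 1 ('push -6'): [-6]
Step 2 ('7'): [-6, 7]
Step 3 ('push -9'): [-6, 7, -9]
Step 4 ('neg'): [-6, 7, 9]
Step 5 ('mul'): [-6, 63]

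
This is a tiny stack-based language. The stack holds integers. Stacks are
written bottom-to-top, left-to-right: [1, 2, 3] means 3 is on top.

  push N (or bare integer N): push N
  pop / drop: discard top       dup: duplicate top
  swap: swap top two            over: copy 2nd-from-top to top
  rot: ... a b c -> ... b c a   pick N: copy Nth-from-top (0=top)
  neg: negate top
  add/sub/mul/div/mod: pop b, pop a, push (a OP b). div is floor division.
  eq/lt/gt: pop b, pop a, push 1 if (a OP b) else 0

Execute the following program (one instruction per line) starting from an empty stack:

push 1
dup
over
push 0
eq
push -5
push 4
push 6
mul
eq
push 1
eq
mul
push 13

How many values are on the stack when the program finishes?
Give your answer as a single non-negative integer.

Answer: 4

Derivation:
After 'push 1': stack = [1] (depth 1)
After 'dup': stack = [1, 1] (depth 2)
After 'over': stack = [1, 1, 1] (depth 3)
After 'push 0': stack = [1, 1, 1, 0] (depth 4)
After 'eq': stack = [1, 1, 0] (depth 3)
After 'push -5': stack = [1, 1, 0, -5] (depth 4)
After 'push 4': stack = [1, 1, 0, -5, 4] (depth 5)
After 'push 6': stack = [1, 1, 0, -5, 4, 6] (depth 6)
After 'mul': stack = [1, 1, 0, -5, 24] (depth 5)
After 'eq': stack = [1, 1, 0, 0] (depth 4)
After 'push 1': stack = [1, 1, 0, 0, 1] (depth 5)
After 'eq': stack = [1, 1, 0, 0] (depth 4)
After 'mul': stack = [1, 1, 0] (depth 3)
After 'push 13': stack = [1, 1, 0, 13] (depth 4)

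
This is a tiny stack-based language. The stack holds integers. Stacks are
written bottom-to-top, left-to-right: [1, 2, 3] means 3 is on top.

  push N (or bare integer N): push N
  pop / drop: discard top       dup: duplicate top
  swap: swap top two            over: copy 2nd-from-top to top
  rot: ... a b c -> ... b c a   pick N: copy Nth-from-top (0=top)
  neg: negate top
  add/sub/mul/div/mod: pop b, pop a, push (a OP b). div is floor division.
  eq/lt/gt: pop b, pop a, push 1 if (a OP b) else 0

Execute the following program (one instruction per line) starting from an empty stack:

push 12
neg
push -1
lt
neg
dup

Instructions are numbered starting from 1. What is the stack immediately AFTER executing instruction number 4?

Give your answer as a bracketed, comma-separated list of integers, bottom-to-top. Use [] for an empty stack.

Answer: [1]

Derivation:
Step 1 ('push 12'): [12]
Step 2 ('neg'): [-12]
Step 3 ('push -1'): [-12, -1]
Step 4 ('lt'): [1]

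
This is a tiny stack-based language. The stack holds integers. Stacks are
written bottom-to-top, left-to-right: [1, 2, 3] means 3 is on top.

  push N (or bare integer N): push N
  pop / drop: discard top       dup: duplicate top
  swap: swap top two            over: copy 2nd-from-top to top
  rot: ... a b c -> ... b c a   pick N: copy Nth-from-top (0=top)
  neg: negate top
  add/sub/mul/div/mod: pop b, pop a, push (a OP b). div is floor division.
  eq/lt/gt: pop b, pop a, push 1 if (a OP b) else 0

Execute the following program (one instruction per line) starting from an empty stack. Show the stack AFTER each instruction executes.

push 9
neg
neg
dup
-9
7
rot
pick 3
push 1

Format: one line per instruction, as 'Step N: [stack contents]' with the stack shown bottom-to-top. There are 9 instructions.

Step 1: [9]
Step 2: [-9]
Step 3: [9]
Step 4: [9, 9]
Step 5: [9, 9, -9]
Step 6: [9, 9, -9, 7]
Step 7: [9, -9, 7, 9]
Step 8: [9, -9, 7, 9, 9]
Step 9: [9, -9, 7, 9, 9, 1]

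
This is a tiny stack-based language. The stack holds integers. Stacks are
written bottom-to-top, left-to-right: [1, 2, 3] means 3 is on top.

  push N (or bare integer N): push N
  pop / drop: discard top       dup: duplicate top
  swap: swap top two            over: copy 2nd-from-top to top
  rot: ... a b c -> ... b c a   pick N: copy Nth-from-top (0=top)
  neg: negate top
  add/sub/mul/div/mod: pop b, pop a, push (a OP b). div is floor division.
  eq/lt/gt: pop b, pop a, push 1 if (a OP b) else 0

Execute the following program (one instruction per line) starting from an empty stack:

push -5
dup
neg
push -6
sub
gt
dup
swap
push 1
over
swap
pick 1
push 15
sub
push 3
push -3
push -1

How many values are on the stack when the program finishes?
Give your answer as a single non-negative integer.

After 'push -5': stack = [-5] (depth 1)
After 'dup': stack = [-5, -5] (depth 2)
After 'neg': stack = [-5, 5] (depth 2)
After 'push -6': stack = [-5, 5, -6] (depth 3)
After 'sub': stack = [-5, 11] (depth 2)
After 'gt': stack = [0] (depth 1)
After 'dup': stack = [0, 0] (depth 2)
After 'swap': stack = [0, 0] (depth 2)
After 'push 1': stack = [0, 0, 1] (depth 3)
After 'over': stack = [0, 0, 1, 0] (depth 4)
After 'swap': stack = [0, 0, 0, 1] (depth 4)
After 'pick 1': stack = [0, 0, 0, 1, 0] (depth 5)
After 'push 15': stack = [0, 0, 0, 1, 0, 15] (depth 6)
After 'sub': stack = [0, 0, 0, 1, -15] (depth 5)
After 'push 3': stack = [0, 0, 0, 1, -15, 3] (depth 6)
After 'push -3': stack = [0, 0, 0, 1, -15, 3, -3] (depth 7)
After 'push -1': stack = [0, 0, 0, 1, -15, 3, -3, -1] (depth 8)

Answer: 8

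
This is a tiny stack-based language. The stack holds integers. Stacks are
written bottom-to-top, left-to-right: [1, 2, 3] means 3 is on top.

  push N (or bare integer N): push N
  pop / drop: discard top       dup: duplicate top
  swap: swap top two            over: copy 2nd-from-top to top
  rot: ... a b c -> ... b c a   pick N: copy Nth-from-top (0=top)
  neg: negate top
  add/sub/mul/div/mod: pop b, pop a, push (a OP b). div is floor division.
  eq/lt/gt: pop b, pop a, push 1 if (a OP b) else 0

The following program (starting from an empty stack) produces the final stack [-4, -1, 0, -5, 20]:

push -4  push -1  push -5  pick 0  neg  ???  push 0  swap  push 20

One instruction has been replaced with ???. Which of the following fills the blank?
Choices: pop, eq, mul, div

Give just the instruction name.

Stack before ???: [-4, -1, -5, 5]
Stack after ???:  [-4, -1, -5]
Checking each choice:
  pop: MATCH
  eq: produces [-4, -1, 0, 0, 20]
  mul: produces [-4, -1, 0, -25, 20]
  div: produces [-4, -1, 0, -1, 20]


Answer: pop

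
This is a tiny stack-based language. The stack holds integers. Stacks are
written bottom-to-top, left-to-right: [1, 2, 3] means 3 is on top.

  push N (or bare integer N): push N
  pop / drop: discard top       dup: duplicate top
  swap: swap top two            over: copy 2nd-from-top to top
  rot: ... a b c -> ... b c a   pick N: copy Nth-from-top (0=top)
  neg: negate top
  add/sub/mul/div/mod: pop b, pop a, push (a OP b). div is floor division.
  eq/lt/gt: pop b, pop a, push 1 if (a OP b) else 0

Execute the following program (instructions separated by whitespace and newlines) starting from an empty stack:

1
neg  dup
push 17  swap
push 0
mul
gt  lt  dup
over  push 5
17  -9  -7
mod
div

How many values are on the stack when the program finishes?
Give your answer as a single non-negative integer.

After 'push 1': stack = [1] (depth 1)
After 'neg': stack = [-1] (depth 1)
After 'dup': stack = [-1, -1] (depth 2)
After 'push 17': stack = [-1, -1, 17] (depth 3)
After 'swap': stack = [-1, 17, -1] (depth 3)
After 'push 0': stack = [-1, 17, -1, 0] (depth 4)
After 'mul': stack = [-1, 17, 0] (depth 3)
After 'gt': stack = [-1, 1] (depth 2)
After 'lt': stack = [1] (depth 1)
After 'dup': stack = [1, 1] (depth 2)
After 'over': stack = [1, 1, 1] (depth 3)
After 'push 5': stack = [1, 1, 1, 5] (depth 4)
After 'push 17': stack = [1, 1, 1, 5, 17] (depth 5)
After 'push -9': stack = [1, 1, 1, 5, 17, -9] (depth 6)
After 'push -7': stack = [1, 1, 1, 5, 17, -9, -7] (depth 7)
After 'mod': stack = [1, 1, 1, 5, 17, -2] (depth 6)
After 'div': stack = [1, 1, 1, 5, -9] (depth 5)

Answer: 5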